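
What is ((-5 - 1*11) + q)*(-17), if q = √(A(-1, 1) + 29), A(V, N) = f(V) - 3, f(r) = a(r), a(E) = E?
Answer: 187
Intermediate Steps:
f(r) = r
A(V, N) = -3 + V (A(V, N) = V - 3 = -3 + V)
q = 5 (q = √((-3 - 1) + 29) = √(-4 + 29) = √25 = 5)
((-5 - 1*11) + q)*(-17) = ((-5 - 1*11) + 5)*(-17) = ((-5 - 11) + 5)*(-17) = (-16 + 5)*(-17) = -11*(-17) = 187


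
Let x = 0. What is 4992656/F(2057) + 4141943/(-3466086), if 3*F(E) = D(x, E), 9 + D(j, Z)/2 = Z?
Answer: 124754711045/34127616 ≈ 3655.5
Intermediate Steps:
D(j, Z) = -18 + 2*Z
F(E) = -6 + 2*E/3 (F(E) = (-18 + 2*E)/3 = -6 + 2*E/3)
4992656/F(2057) + 4141943/(-3466086) = 4992656/(-6 + (⅔)*2057) + 4141943/(-3466086) = 4992656/(-6 + 4114/3) + 4141943*(-1/3466086) = 4992656/(4096/3) - 318611/266622 = 4992656*(3/4096) - 318611/266622 = 936123/256 - 318611/266622 = 124754711045/34127616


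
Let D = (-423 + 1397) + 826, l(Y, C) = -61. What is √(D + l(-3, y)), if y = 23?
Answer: √1739 ≈ 41.701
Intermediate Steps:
D = 1800 (D = 974 + 826 = 1800)
√(D + l(-3, y)) = √(1800 - 61) = √1739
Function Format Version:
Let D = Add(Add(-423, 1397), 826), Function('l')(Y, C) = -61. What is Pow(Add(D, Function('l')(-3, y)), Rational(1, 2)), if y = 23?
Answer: Pow(1739, Rational(1, 2)) ≈ 41.701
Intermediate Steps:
D = 1800 (D = Add(974, 826) = 1800)
Pow(Add(D, Function('l')(-3, y)), Rational(1, 2)) = Pow(Add(1800, -61), Rational(1, 2)) = Pow(1739, Rational(1, 2))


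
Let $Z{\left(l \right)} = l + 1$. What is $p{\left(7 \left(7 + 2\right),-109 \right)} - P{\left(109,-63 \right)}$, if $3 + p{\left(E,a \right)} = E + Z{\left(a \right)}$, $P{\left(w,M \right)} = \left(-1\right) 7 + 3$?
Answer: $-44$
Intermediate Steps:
$Z{\left(l \right)} = 1 + l$
$P{\left(w,M \right)} = -4$ ($P{\left(w,M \right)} = -7 + 3 = -4$)
$p{\left(E,a \right)} = -2 + E + a$ ($p{\left(E,a \right)} = -3 + \left(E + \left(1 + a\right)\right) = -3 + \left(1 + E + a\right) = -2 + E + a$)
$p{\left(7 \left(7 + 2\right),-109 \right)} - P{\left(109,-63 \right)} = \left(-2 + 7 \left(7 + 2\right) - 109\right) - -4 = \left(-2 + 7 \cdot 9 - 109\right) + 4 = \left(-2 + 63 - 109\right) + 4 = -48 + 4 = -44$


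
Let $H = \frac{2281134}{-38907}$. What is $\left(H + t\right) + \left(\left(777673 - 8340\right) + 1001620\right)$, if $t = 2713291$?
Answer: $\frac{58155400058}{12969} \approx 4.4842 \cdot 10^{6}$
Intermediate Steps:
$H = - \frac{760378}{12969}$ ($H = 2281134 \left(- \frac{1}{38907}\right) = - \frac{760378}{12969} \approx -58.63$)
$\left(H + t\right) + \left(\left(777673 - 8340\right) + 1001620\right) = \left(- \frac{760378}{12969} + 2713291\right) + \left(\left(777673 - 8340\right) + 1001620\right) = \frac{35187910601}{12969} + \left(769333 + 1001620\right) = \frac{35187910601}{12969} + 1770953 = \frac{58155400058}{12969}$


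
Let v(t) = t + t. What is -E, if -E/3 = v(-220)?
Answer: -1320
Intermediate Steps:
v(t) = 2*t
E = 1320 (E = -6*(-220) = -3*(-440) = 1320)
-E = -1*1320 = -1320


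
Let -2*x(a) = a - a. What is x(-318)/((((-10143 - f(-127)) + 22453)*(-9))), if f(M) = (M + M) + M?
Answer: 0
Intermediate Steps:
f(M) = 3*M (f(M) = 2*M + M = 3*M)
x(a) = 0 (x(a) = -(a - a)/2 = -1/2*0 = 0)
x(-318)/((((-10143 - f(-127)) + 22453)*(-9))) = 0/((((-10143 - 3*(-127)) + 22453)*(-9))) = 0/((((-10143 - 1*(-381)) + 22453)*(-9))) = 0/((((-10143 + 381) + 22453)*(-9))) = 0/(((-9762 + 22453)*(-9))) = 0/((12691*(-9))) = 0/(-114219) = 0*(-1/114219) = 0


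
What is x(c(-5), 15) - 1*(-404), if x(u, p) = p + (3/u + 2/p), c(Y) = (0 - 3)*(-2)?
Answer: 12589/30 ≈ 419.63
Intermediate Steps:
c(Y) = 6 (c(Y) = -3*(-2) = 6)
x(u, p) = p + 2/p + 3/u (x(u, p) = p + (2/p + 3/u) = p + 2/p + 3/u)
x(c(-5), 15) - 1*(-404) = (15 + 2/15 + 3/6) - 1*(-404) = (15 + 2*(1/15) + 3*(⅙)) + 404 = (15 + 2/15 + ½) + 404 = 469/30 + 404 = 12589/30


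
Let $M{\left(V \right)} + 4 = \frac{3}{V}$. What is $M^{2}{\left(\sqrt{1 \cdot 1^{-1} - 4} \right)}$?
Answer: $\left(4 + i \sqrt{3}\right)^{2} \approx 13.0 + 13.856 i$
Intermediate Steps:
$M{\left(V \right)} = -4 + \frac{3}{V}$
$M^{2}{\left(\sqrt{1 \cdot 1^{-1} - 4} \right)} = \left(-4 + \frac{3}{\sqrt{1 \cdot 1^{-1} - 4}}\right)^{2} = \left(-4 + \frac{3}{\sqrt{1 \cdot 1 - 4}}\right)^{2} = \left(-4 + \frac{3}{\sqrt{1 - 4}}\right)^{2} = \left(-4 + \frac{3}{\sqrt{-3}}\right)^{2} = \left(-4 + \frac{3}{i \sqrt{3}}\right)^{2} = \left(-4 + 3 \left(- \frac{i \sqrt{3}}{3}\right)\right)^{2} = \left(-4 - i \sqrt{3}\right)^{2}$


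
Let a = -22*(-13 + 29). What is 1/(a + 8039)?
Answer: 1/7687 ≈ 0.00013009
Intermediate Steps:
a = -352 (a = -22*16 = -352)
1/(a + 8039) = 1/(-352 + 8039) = 1/7687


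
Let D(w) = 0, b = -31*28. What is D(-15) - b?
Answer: 868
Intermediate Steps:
b = -868
D(-15) - b = 0 - 1*(-868) = 0 + 868 = 868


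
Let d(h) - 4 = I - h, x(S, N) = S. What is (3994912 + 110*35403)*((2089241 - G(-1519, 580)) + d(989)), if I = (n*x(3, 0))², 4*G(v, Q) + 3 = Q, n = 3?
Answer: 32948515894791/2 ≈ 1.6474e+13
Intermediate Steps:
G(v, Q) = -¾ + Q/4
I = 81 (I = (3*3)² = 9² = 81)
d(h) = 85 - h (d(h) = 4 + (81 - h) = 85 - h)
(3994912 + 110*35403)*((2089241 - G(-1519, 580)) + d(989)) = (3994912 + 110*35403)*((2089241 - (-¾ + (¼)*580)) + (85 - 1*989)) = (3994912 + 3894330)*((2089241 - (-¾ + 145)) + (85 - 989)) = 7889242*((2089241 - 1*577/4) - 904) = 7889242*((2089241 - 577/4) - 904) = 7889242*(8356387/4 - 904) = 7889242*(8352771/4) = 32948515894791/2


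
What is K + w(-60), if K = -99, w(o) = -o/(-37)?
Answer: -3723/37 ≈ -100.62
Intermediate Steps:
w(o) = o/37 (w(o) = -o*(-1/37) = o/37)
K + w(-60) = -99 + (1/37)*(-60) = -99 - 60/37 = -3723/37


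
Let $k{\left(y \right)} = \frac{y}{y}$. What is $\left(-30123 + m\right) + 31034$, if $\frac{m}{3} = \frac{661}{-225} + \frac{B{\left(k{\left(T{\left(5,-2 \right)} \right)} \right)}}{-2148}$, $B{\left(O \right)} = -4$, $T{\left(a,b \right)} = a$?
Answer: $\frac{12111931}{13425} \approx 902.19$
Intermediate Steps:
$k{\left(y \right)} = 1$
$m = - \frac{118244}{13425}$ ($m = 3 \left(\frac{661}{-225} - \frac{4}{-2148}\right) = 3 \left(661 \left(- \frac{1}{225}\right) - - \frac{1}{537}\right) = 3 \left(- \frac{661}{225} + \frac{1}{537}\right) = 3 \left(- \frac{118244}{40275}\right) = - \frac{118244}{13425} \approx -8.8077$)
$\left(-30123 + m\right) + 31034 = \left(-30123 - \frac{118244}{13425}\right) + 31034 = - \frac{404519519}{13425} + 31034 = \frac{12111931}{13425}$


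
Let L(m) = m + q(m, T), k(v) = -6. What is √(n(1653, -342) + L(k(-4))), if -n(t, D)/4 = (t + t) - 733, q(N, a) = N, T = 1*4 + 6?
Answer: 8*I*√161 ≈ 101.51*I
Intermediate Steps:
T = 10 (T = 4 + 6 = 10)
n(t, D) = 2932 - 8*t (n(t, D) = -4*((t + t) - 733) = -4*(2*t - 733) = -4*(-733 + 2*t) = 2932 - 8*t)
L(m) = 2*m (L(m) = m + m = 2*m)
√(n(1653, -342) + L(k(-4))) = √((2932 - 8*1653) + 2*(-6)) = √((2932 - 13224) - 12) = √(-10292 - 12) = √(-10304) = 8*I*√161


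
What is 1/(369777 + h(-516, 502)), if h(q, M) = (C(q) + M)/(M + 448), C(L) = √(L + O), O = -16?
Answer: 83431054850/30850929255994409 - 475*I*√133/30850929255994409 ≈ 2.7043e-6 - 1.7756e-13*I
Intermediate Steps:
C(L) = √(-16 + L) (C(L) = √(L - 16) = √(-16 + L))
h(q, M) = (M + √(-16 + q))/(448 + M) (h(q, M) = (√(-16 + q) + M)/(M + 448) = (M + √(-16 + q))/(448 + M))
1/(369777 + h(-516, 502)) = 1/(369777 + (502 + √(-16 - 516))/(448 + 502)) = 1/(369777 + (502 + √(-532))/950) = 1/(369777 + (502 + 2*I*√133)/950) = 1/(369777 + (251/475 + I*√133/475)) = 1/(175644326/475 + I*√133/475)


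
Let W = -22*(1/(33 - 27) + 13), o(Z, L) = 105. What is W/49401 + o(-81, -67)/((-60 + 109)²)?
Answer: 174998/4621239 ≈ 0.037868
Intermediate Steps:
W = -869/3 (W = -22*(1/6 + 13) = -22*(⅙ + 13) = -22*79/6 = -869/3 ≈ -289.67)
W/49401 + o(-81, -67)/((-60 + 109)²) = -869/3/49401 + 105/((-60 + 109)²) = -869/3*1/49401 + 105/(49²) = -79/13473 + 105/2401 = -79/13473 + 105*(1/2401) = -79/13473 + 15/343 = 174998/4621239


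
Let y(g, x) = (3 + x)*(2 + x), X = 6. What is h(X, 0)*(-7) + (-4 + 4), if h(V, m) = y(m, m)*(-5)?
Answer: 210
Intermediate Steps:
y(g, x) = (2 + x)*(3 + x)
h(V, m) = -30 - 25*m - 5*m² (h(V, m) = (6 + m² + 5*m)*(-5) = -30 - 25*m - 5*m²)
h(X, 0)*(-7) + (-4 + 4) = (-30 - 25*0 - 5*0²)*(-7) + (-4 + 4) = (-30 + 0 - 5*0)*(-7) + 0 = (-30 + 0 + 0)*(-7) + 0 = -30*(-7) + 0 = 210 + 0 = 210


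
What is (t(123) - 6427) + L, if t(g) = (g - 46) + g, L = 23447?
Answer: 17220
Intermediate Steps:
t(g) = -46 + 2*g (t(g) = (-46 + g) + g = -46 + 2*g)
(t(123) - 6427) + L = ((-46 + 2*123) - 6427) + 23447 = ((-46 + 246) - 6427) + 23447 = (200 - 6427) + 23447 = -6227 + 23447 = 17220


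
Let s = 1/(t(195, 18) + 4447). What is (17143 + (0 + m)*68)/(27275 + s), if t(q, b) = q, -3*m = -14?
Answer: 243152602/379831653 ≈ 0.64016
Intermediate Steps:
m = 14/3 (m = -⅓*(-14) = 14/3 ≈ 4.6667)
s = 1/4642 (s = 1/(195 + 4447) = 1/4642 ≈ 0.00021542)
(17143 + (0 + m)*68)/(27275 + s) = (17143 + (0 + 14/3)*68)/(27275 + 1/4642) = (17143 + (14/3)*68)/(126610551/4642) = (17143 + 952/3)*(4642/126610551) = (52381/3)*(4642/126610551) = 243152602/379831653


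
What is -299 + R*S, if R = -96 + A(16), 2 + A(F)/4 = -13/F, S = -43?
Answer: 17251/4 ≈ 4312.8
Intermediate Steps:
A(F) = -8 - 52/F (A(F) = -8 + 4*(-13/F) = -8 - 52/F)
R = -429/4 (R = -96 + (-8 - 52/16) = -96 + (-8 - 52*1/16) = -96 + (-8 - 13/4) = -96 - 45/4 = -429/4 ≈ -107.25)
-299 + R*S = -299 - 429/4*(-43) = -299 + 18447/4 = 17251/4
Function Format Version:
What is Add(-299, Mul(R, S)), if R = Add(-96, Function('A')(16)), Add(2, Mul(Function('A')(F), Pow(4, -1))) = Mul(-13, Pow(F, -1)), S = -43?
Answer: Rational(17251, 4) ≈ 4312.8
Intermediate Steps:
Function('A')(F) = Add(-8, Mul(-52, Pow(F, -1))) (Function('A')(F) = Add(-8, Mul(4, Mul(-13, Pow(F, -1)))) = Add(-8, Mul(-52, Pow(F, -1))))
R = Rational(-429, 4) (R = Add(-96, Add(-8, Mul(-52, Pow(16, -1)))) = Add(-96, Add(-8, Mul(-52, Rational(1, 16)))) = Add(-96, Add(-8, Rational(-13, 4))) = Add(-96, Rational(-45, 4)) = Rational(-429, 4) ≈ -107.25)
Add(-299, Mul(R, S)) = Add(-299, Mul(Rational(-429, 4), -43)) = Add(-299, Rational(18447, 4)) = Rational(17251, 4)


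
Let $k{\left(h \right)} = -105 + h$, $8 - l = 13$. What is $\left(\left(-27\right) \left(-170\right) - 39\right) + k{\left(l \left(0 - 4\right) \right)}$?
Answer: $4466$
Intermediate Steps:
$l = -5$ ($l = 8 - 13 = -5$)
$\left(\left(-27\right) \left(-170\right) - 39\right) + k{\left(l \left(0 - 4\right) \right)} = \left(\left(-27\right) \left(-170\right) - 39\right) - \left(105 + 5 \left(0 - 4\right)\right) = \left(4590 - 39\right) - 85 = 4551 + \left(-105 + 20\right) = 4551 - 85 = 4466$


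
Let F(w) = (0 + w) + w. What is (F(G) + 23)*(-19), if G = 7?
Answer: -703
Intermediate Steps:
F(w) = 2*w (F(w) = w + w = 2*w)
(F(G) + 23)*(-19) = (2*7 + 23)*(-19) = (14 + 23)*(-19) = 37*(-19) = -703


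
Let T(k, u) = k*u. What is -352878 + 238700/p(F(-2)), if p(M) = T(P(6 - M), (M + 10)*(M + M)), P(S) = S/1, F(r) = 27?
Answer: -1057592416/2997 ≈ -3.5288e+5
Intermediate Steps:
P(S) = S (P(S) = S*1 = S)
p(M) = 2*M*(6 - M)*(10 + M) (p(M) = (6 - M)*((M + 10)*(M + M)) = (6 - M)*((10 + M)*(2*M)) = (6 - M)*(2*M*(10 + M)) = 2*M*(6 - M)*(10 + M))
-352878 + 238700/p(F(-2)) = -352878 + 238700/((-2*27*(-6 + 27)*(10 + 27))) = -352878 + 238700/((-2*27*21*37)) = -352878 + 238700/(-41958) = -352878 + 238700*(-1/41958) = -352878 - 17050/2997 = -1057592416/2997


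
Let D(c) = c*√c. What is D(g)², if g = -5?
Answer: -125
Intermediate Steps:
D(c) = c^(3/2)
D(g)² = ((-5)^(3/2))² = (-5*I*√5)² = -125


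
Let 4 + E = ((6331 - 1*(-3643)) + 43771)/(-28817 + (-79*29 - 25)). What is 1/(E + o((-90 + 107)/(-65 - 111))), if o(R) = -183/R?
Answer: 529261/999700955 ≈ 0.00052942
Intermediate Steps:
E = -178277/31133 (E = -4 + ((6331 - 1*(-3643)) + 43771)/(-28817 + (-79*29 - 25)) = -4 + ((6331 + 3643) + 43771)/(-28817 + (-2291 - 25)) = -4 + (9974 + 43771)/(-28817 - 2316) = -4 + 53745/(-31133) = -4 + 53745*(-1/31133) = -4 - 53745/31133 = -178277/31133 ≈ -5.7263)
1/(E + o((-90 + 107)/(-65 - 111))) = 1/(-178277/31133 - 183*(-65 - 111)/(-90 + 107)) = 1/(-178277/31133 - 183/(17/(-176))) = 1/(-178277/31133 - 183/(17*(-1/176))) = 1/(-178277/31133 - 183/(-17/176)) = 1/(-178277/31133 - 183*(-176/17)) = 1/(-178277/31133 + 32208/17) = 1/(999700955/529261) = 529261/999700955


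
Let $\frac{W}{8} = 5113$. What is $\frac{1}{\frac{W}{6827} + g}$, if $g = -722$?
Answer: $- \frac{6827}{4888190} \approx -0.0013966$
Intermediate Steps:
$W = 40904$ ($W = 8 \cdot 5113 = 40904$)
$\frac{1}{\frac{W}{6827} + g} = \frac{1}{\frac{40904}{6827} - 722} = \frac{1}{- \frac{4888190}{6827}} = - \frac{6827}{4888190}$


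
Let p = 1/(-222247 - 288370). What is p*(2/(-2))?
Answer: 1/510617 ≈ 1.9584e-6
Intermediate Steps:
p = -1/510617 (p = 1/(-510617) = -1/510617 ≈ -1.9584e-6)
p*(2/(-2)) = -2/(510617*(-2)) = -2*(-1)/(510617*2) = -1/510617*(-1) = 1/510617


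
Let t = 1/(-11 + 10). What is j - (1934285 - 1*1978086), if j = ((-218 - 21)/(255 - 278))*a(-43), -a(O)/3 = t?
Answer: 1008140/23 ≈ 43832.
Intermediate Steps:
t = -1 (t = 1/(-1) = -1)
a(O) = 3 (a(O) = -3*(-1) = 3)
j = 717/23 (j = ((-218 - 21)/(255 - 278))*3 = -239/(-23)*3 = -239*(-1/23)*3 = (239/23)*3 = 717/23 ≈ 31.174)
j - (1934285 - 1*1978086) = 717/23 - (1934285 - 1*1978086) = 717/23 - (1934285 - 1978086) = 717/23 - 1*(-43801) = 717/23 + 43801 = 1008140/23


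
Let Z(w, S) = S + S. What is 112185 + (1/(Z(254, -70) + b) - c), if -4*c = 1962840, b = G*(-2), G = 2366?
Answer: 2937304439/4872 ≈ 6.0290e+5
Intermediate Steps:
b = -4732 (b = 2366*(-2) = -4732)
Z(w, S) = 2*S
c = -490710 (c = -¼*1962840 = -490710)
112185 + (1/(Z(254, -70) + b) - c) = 112185 + (1/(2*(-70) - 4732) - 1*(-490710)) = 112185 + (1/(-140 - 4732) + 490710) = 112185 + (1/(-4872) + 490710) = 112185 + (-1/4872 + 490710) = 112185 + 2390739119/4872 = 2937304439/4872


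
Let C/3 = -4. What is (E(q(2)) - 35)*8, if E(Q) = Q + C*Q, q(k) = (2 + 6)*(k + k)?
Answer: -3096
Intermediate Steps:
C = -12 (C = 3*(-4) = -12)
q(k) = 16*k (q(k) = 8*(2*k) = 16*k)
E(Q) = -11*Q (E(Q) = Q - 12*Q = -11*Q)
(E(q(2)) - 35)*8 = (-176*2 - 35)*8 = (-11*32 - 35)*8 = (-352 - 35)*8 = -387*8 = -3096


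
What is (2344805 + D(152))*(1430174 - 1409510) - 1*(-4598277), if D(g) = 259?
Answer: 48463000773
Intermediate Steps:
(2344805 + D(152))*(1430174 - 1409510) - 1*(-4598277) = (2344805 + 259)*(1430174 - 1409510) - 1*(-4598277) = 2345064*20664 + 4598277 = 48458402496 + 4598277 = 48463000773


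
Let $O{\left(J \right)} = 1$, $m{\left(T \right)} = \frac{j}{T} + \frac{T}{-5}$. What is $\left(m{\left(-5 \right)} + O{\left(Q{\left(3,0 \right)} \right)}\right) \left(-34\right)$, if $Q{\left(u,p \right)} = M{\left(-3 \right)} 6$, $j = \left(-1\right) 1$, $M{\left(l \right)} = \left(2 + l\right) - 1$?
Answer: $- \frac{374}{5} \approx -74.8$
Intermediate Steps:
$M{\left(l \right)} = 1 + l$
$j = -1$
$Q{\left(u,p \right)} = -12$ ($Q{\left(u,p \right)} = \left(1 - 3\right) 6 = \left(-2\right) 6 = -12$)
$m{\left(T \right)} = - \frac{1}{T} - \frac{T}{5}$ ($m{\left(T \right)} = - \frac{1}{T} + \frac{T}{-5} = - \frac{1}{T} + T \left(- \frac{1}{5}\right) = - \frac{1}{T} - \frac{T}{5}$)
$\left(m{\left(-5 \right)} + O{\left(Q{\left(3,0 \right)} \right)}\right) \left(-34\right) = \left(\left(- \frac{1}{-5} - -1\right) + 1\right) \left(-34\right) = \left(\left(\left(-1\right) \left(- \frac{1}{5}\right) + 1\right) + 1\right) \left(-34\right) = \left(\left(\frac{1}{5} + 1\right) + 1\right) \left(-34\right) = \left(\frac{6}{5} + 1\right) \left(-34\right) = \frac{11}{5} \left(-34\right) = - \frac{374}{5}$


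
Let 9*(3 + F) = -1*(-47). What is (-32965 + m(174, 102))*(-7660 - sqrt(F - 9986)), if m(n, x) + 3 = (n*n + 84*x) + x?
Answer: -45791480 - 5978*I*sqrt(89854)/3 ≈ -4.5791e+7 - 5.9732e+5*I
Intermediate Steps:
F = 20/9 (F = -3 + (-1*(-47))/9 = -3 + (1/9)*47 = -3 + 47/9 = 20/9 ≈ 2.2222)
m(n, x) = -3 + n**2 + 85*x (m(n, x) = -3 + ((n*n + 84*x) + x) = -3 + ((n**2 + 84*x) + x) = -3 + (n**2 + 85*x) = -3 + n**2 + 85*x)
(-32965 + m(174, 102))*(-7660 - sqrt(F - 9986)) = (-32965 + (-3 + 174**2 + 85*102))*(-7660 - sqrt(20/9 - 9986)) = (-32965 + (-3 + 30276 + 8670))*(-7660 - sqrt(-89854/9)) = (-32965 + 38943)*(-7660 - I*sqrt(89854)/3) = 5978*(-7660 - I*sqrt(89854)/3) = -45791480 - 5978*I*sqrt(89854)/3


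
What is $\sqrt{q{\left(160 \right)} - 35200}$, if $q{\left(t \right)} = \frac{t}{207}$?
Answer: $\frac{4 i \sqrt{10473970}}{69} \approx 187.61 i$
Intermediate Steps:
$q{\left(t \right)} = \frac{t}{207}$ ($q{\left(t \right)} = t \frac{1}{207} = \frac{t}{207}$)
$\sqrt{q{\left(160 \right)} - 35200} = \sqrt{\frac{1}{207} \cdot 160 - 35200} = \sqrt{\frac{160}{207} - 35200} = \sqrt{- \frac{7286240}{207}} = \frac{4 i \sqrt{10473970}}{69}$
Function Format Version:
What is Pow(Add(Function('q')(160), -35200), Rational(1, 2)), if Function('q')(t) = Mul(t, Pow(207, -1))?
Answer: Mul(Rational(4, 69), I, Pow(10473970, Rational(1, 2))) ≈ Mul(187.61, I)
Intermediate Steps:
Function('q')(t) = Mul(Rational(1, 207), t) (Function('q')(t) = Mul(t, Rational(1, 207)) = Mul(Rational(1, 207), t))
Pow(Add(Function('q')(160), -35200), Rational(1, 2)) = Pow(Add(Mul(Rational(1, 207), 160), -35200), Rational(1, 2)) = Pow(Add(Rational(160, 207), -35200), Rational(1, 2)) = Pow(Rational(-7286240, 207), Rational(1, 2)) = Mul(Rational(4, 69), I, Pow(10473970, Rational(1, 2)))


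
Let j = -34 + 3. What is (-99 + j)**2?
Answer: 16900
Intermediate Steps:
j = -31
(-99 + j)**2 = (-99 - 31)**2 = (-130)**2 = 16900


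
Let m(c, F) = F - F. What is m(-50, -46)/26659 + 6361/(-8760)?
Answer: -6361/8760 ≈ -0.72614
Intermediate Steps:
m(c, F) = 0
m(-50, -46)/26659 + 6361/(-8760) = 0/26659 + 6361/(-8760) = 0*(1/26659) + 6361*(-1/8760) = 0 - 6361/8760 = -6361/8760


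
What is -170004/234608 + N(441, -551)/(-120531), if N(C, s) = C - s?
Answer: -167124865/228044652 ≈ -0.73286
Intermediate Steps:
-170004/234608 + N(441, -551)/(-120531) = -170004/234608 + (441 - 1*(-551))/(-120531) = -170004*1/234608 + (441 + 551)*(-1/120531) = -1371/1892 + 992*(-1/120531) = -1371/1892 - 992/120531 = -167124865/228044652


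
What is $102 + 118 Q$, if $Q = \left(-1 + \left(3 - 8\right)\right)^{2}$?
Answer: $4350$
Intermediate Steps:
$Q = 36$ ($Q = \left(-1 + \left(3 - 8\right)\right)^{2} = \left(-1 - 5\right)^{2} = \left(-6\right)^{2} = 36$)
$102 + 118 Q = 102 + 118 \cdot 36 = 102 + 4248 = 4350$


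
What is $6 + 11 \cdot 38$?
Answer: $424$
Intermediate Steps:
$6 + 11 \cdot 38 = 6 + 418 = 424$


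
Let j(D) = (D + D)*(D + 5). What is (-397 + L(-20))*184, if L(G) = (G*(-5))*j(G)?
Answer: 10966952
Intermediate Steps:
j(D) = 2*D*(5 + D) (j(D) = (2*D)*(5 + D) = 2*D*(5 + D))
L(G) = -10*G**2*(5 + G) (L(G) = (G*(-5))*(2*G*(5 + G)) = (-5*G)*(2*G*(5 + G)) = -10*G**2*(5 + G))
(-397 + L(-20))*184 = (-397 + 10*(-20)**2*(-5 - 1*(-20)))*184 = (-397 + 10*400*(-5 + 20))*184 = (-397 + 10*400*15)*184 = (-397 + 60000)*184 = 59603*184 = 10966952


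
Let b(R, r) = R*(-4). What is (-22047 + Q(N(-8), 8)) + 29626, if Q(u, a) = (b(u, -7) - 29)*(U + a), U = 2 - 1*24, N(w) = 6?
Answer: 8321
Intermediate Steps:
b(R, r) = -4*R
U = -22 (U = 2 - 24 = -22)
Q(u, a) = (-29 - 4*u)*(-22 + a) (Q(u, a) = (-4*u - 29)*(-22 + a) = (-29 - 4*u)*(-22 + a))
(-22047 + Q(N(-8), 8)) + 29626 = (-22047 + (638 - 29*8 + 88*6 - 4*8*6)) + 29626 = (-22047 + (638 - 232 + 528 - 192)) + 29626 = (-22047 + 742) + 29626 = -21305 + 29626 = 8321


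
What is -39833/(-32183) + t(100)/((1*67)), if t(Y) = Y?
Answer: 5887111/2156261 ≈ 2.7302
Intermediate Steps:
-39833/(-32183) + t(100)/((1*67)) = -39833/(-32183) + 100/((1*67)) = -39833*(-1/32183) + 100/67 = 39833/32183 + 100*(1/67) = 39833/32183 + 100/67 = 5887111/2156261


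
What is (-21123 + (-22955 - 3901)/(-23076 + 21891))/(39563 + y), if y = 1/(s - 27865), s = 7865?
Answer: -11112844000/20836513307 ≈ -0.53333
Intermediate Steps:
y = -1/20000 (y = 1/(7865 - 27865) = 1/(-20000) = -1/20000 ≈ -5.0000e-5)
(-21123 + (-22955 - 3901)/(-23076 + 21891))/(39563 + y) = (-21123 + (-22955 - 3901)/(-23076 + 21891))/(39563 - 1/20000) = (-21123 - 26856/(-1185))/(791259999/20000) = (-21123 - 26856*(-1/1185))*(20000/791259999) = (-21123 + 8952/395)*(20000/791259999) = -8334633/395*20000/791259999 = -11112844000/20836513307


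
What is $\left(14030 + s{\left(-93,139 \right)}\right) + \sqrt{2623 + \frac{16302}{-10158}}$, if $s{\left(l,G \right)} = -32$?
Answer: $13998 + \frac{\sqrt{7513571246}}{1693} \approx 14049.0$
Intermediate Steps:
$\left(14030 + s{\left(-93,139 \right)}\right) + \sqrt{2623 + \frac{16302}{-10158}} = \left(14030 - 32\right) + \sqrt{2623 + \frac{16302}{-10158}} = 13998 + \sqrt{2623 + 16302 \left(- \frac{1}{10158}\right)} = 13998 + \sqrt{2623 - \frac{2717}{1693}} = 13998 + \sqrt{\frac{4438022}{1693}} = 13998 + \frac{\sqrt{7513571246}}{1693}$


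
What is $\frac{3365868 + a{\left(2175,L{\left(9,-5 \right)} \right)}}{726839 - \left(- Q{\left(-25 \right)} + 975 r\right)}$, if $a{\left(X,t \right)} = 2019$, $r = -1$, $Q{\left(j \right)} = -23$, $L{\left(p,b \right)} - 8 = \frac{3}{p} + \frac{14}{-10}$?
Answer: $\frac{1122629}{242597} \approx 4.6275$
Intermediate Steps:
$L{\left(p,b \right)} = \frac{33}{5} + \frac{3}{p}$ ($L{\left(p,b \right)} = 8 + \left(\frac{3}{p} + \frac{14}{-10}\right) = 8 + \left(\frac{3}{p} + 14 \left(- \frac{1}{10}\right)\right) = 8 - \left(\frac{7}{5} - \frac{3}{p}\right) = \frac{33}{5} + \frac{3}{p}$)
$\frac{3365868 + a{\left(2175,L{\left(9,-5 \right)} \right)}}{726839 - \left(- Q{\left(-25 \right)} + 975 r\right)} = \frac{3365868 + 2019}{726839 - -952} = \frac{3367887}{726839 + \left(975 - 23\right)} = \frac{3367887}{726839 + 952} = \frac{3367887}{727791} = 3367887 \cdot \frac{1}{727791} = \frac{1122629}{242597}$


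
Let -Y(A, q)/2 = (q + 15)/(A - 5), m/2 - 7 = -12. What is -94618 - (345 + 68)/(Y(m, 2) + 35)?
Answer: -52897657/559 ≈ -94629.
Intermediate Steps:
m = -10 (m = 14 + 2*(-12) = 14 - 24 = -10)
Y(A, q) = -2*(15 + q)/(-5 + A) (Y(A, q) = -2*(q + 15)/(A - 5) = -2*(15 + q)/(-5 + A))
-94618 - (345 + 68)/(Y(m, 2) + 35) = -94618 - (345 + 68)/(2*(-15 - 1*2)/(-5 - 10) + 35) = -94618 - 413/(2*(-15 - 2)/(-15) + 35) = -94618 - 413/(2*(-1/15)*(-17) + 35) = -94618 - 413/(34/15 + 35) = -94618 - 413/559/15 = -94618 - 15*413/559 = -94618 - 1*6195/559 = -94618 - 6195/559 = -52897657/559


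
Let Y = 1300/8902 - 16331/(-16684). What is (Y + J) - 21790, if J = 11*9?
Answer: -1610700624563/74260484 ≈ -21690.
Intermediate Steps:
J = 99
Y = 83533881/74260484 (Y = 1300*(1/8902) - 16331*(-1/16684) = 650/4451 + 16331/16684 = 83533881/74260484 ≈ 1.1249)
(Y + J) - 21790 = (83533881/74260484 + 99) - 21790 = 7435321797/74260484 - 21790 = -1610700624563/74260484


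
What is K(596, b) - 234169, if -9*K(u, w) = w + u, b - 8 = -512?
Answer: -2107613/9 ≈ -2.3418e+5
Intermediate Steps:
b = -504 (b = 8 - 512 = -504)
K(u, w) = -u/9 - w/9 (K(u, w) = -(w + u)/9 = -(u + w)/9 = -u/9 - w/9)
K(596, b) - 234169 = (-⅑*596 - ⅑*(-504)) - 234169 = (-596/9 + 56) - 234169 = -92/9 - 234169 = -2107613/9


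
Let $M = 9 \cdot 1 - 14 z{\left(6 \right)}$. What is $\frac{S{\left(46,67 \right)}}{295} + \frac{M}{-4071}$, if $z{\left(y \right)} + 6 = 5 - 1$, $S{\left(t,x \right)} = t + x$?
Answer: $\frac{7612}{20355} \approx 0.37396$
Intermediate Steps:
$z{\left(y \right)} = -2$ ($z{\left(y \right)} = -6 + \left(5 - 1\right) = -6 + 4 = -2$)
$M = 37$ ($M = 9 \cdot 1 - -28 = 9 + 28 = 37$)
$\frac{S{\left(46,67 \right)}}{295} + \frac{M}{-4071} = \frac{46 + 67}{295} + \frac{37}{-4071} = 113 \cdot \frac{1}{295} + 37 \left(- \frac{1}{4071}\right) = \frac{113}{295} - \frac{37}{4071} = \frac{7612}{20355}$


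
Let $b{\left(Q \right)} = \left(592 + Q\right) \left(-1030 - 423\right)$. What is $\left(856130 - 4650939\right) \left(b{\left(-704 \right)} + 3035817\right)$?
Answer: $-12137897711377$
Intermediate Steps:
$b{\left(Q \right)} = -860176 - 1453 Q$ ($b{\left(Q \right)} = \left(592 + Q\right) \left(-1453\right) = -860176 - 1453 Q$)
$\left(856130 - 4650939\right) \left(b{\left(-704 \right)} + 3035817\right) = \left(856130 - 4650939\right) \left(\left(-860176 - -1022912\right) + 3035817\right) = - 3794809 \left(\left(-860176 + 1022912\right) + 3035817\right) = - 3794809 \left(162736 + 3035817\right) = \left(-3794809\right) 3198553 = -12137897711377$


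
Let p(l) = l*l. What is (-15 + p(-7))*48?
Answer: 1632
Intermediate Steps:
p(l) = l²
(-15 + p(-7))*48 = (-15 + (-7)²)*48 = (-15 + 49)*48 = 34*48 = 1632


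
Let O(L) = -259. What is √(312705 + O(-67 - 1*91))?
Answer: √312446 ≈ 558.97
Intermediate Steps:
√(312705 + O(-67 - 1*91)) = √(312705 - 259) = √312446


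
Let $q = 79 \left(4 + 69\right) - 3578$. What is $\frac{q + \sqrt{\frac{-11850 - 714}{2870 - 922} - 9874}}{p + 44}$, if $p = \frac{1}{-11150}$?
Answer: $\frac{24407350}{490599} + \frac{11150 i \sqrt{2343336373}}{238921713} \approx 49.75 + 2.2591 i$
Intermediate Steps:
$p = - \frac{1}{11150} \approx -8.9686 \cdot 10^{-5}$
$q = 2189$ ($q = 79 \cdot 73 - 3578 = 5767 - 3578 = 2189$)
$\frac{q + \sqrt{\frac{-11850 - 714}{2870 - 922} - 9874}}{p + 44} = \frac{2189 + \sqrt{\frac{-11850 - 714}{2870 - 922} - 9874}}{- \frac{1}{11150} + 44} = \frac{2189 + \sqrt{- \frac{12564}{1948} - 9874}}{\frac{490599}{11150}} = \left(2189 + \sqrt{\left(-12564\right) \frac{1}{1948} - 9874}\right) \frac{11150}{490599} = \left(2189 + \sqrt{- \frac{3141}{487} - 9874}\right) \frac{11150}{490599} = \left(2189 + \sqrt{- \frac{4811779}{487}}\right) \frac{11150}{490599} = \left(2189 + \frac{i \sqrt{2343336373}}{487}\right) \frac{11150}{490599} = \frac{24407350}{490599} + \frac{11150 i \sqrt{2343336373}}{238921713}$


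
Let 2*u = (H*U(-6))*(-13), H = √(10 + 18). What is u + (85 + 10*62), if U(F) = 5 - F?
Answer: 705 - 143*√7 ≈ 326.66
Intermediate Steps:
H = 2*√7 (H = √28 = 2*√7 ≈ 5.2915)
u = -143*√7 (u = (((2*√7)*(5 - 1*(-6)))*(-13))/2 = (((2*√7)*(5 + 6))*(-13))/2 = (((2*√7)*11)*(-13))/2 = ((22*√7)*(-13))/2 = (-286*√7)/2 = -143*√7 ≈ -378.34)
u + (85 + 10*62) = -143*√7 + (85 + 10*62) = -143*√7 + (85 + 620) = -143*√7 + 705 = 705 - 143*√7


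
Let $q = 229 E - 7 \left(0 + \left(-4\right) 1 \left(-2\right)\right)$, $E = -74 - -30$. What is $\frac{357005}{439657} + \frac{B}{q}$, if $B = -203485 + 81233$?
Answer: $\frac{14341530556}{1113651181} \approx 12.878$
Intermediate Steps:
$B = -122252$
$E = -44$ ($E = -74 + 30 = -44$)
$q = -10132$ ($q = 229 \left(-44\right) - 7 \left(0 + \left(-4\right) 1 \left(-2\right)\right) = -10076 - 7 \left(0 - -8\right) = -10076 - 7 \left(0 + 8\right) = -10076 - 56 = -10132$)
$\frac{357005}{439657} + \frac{B}{q} = \frac{357005}{439657} - \frac{122252}{-10132} = 357005 \cdot \frac{1}{439657} - - \frac{30563}{2533} = \frac{357005}{439657} + \frac{30563}{2533} = \frac{14341530556}{1113651181}$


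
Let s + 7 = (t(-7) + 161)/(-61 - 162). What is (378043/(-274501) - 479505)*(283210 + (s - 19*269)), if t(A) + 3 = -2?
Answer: -8162638897689489280/61213723 ≈ -1.3335e+11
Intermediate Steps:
t(A) = -5 (t(A) = -3 - 2 = -5)
s = -1717/223 (s = -7 + (-5 + 161)/(-61 - 162) = -7 + 156/(-223) = -7 + 156*(-1/223) = -7 - 156/223 = -1717/223 ≈ -7.6996)
(378043/(-274501) - 479505)*(283210 + (s - 19*269)) = (378043/(-274501) - 479505)*(283210 + (-1717/223 - 19*269)) = (378043*(-1/274501) - 479505)*(283210 + (-1717/223 - 5111)) = (-378043/274501 - 479505)*(283210 - 1141470/223) = -131624980048/274501*62014360/223 = -8162638897689489280/61213723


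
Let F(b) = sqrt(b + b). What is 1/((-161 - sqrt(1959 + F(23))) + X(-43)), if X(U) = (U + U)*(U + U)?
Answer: -1/(-7235 + sqrt(1959 + sqrt(46))) ≈ 0.00013907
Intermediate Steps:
F(b) = sqrt(2)*sqrt(b) (F(b) = sqrt(2*b) = sqrt(2)*sqrt(b))
X(U) = 4*U**2 (X(U) = (2*U)*(2*U) = 4*U**2)
1/((-161 - sqrt(1959 + F(23))) + X(-43)) = 1/((-161 - sqrt(1959 + sqrt(2)*sqrt(23))) + 4*(-43)**2) = 1/((-161 - sqrt(1959 + sqrt(46))) + 4*1849) = 1/((-161 - sqrt(1959 + sqrt(46))) + 7396) = 1/(7235 - sqrt(1959 + sqrt(46)))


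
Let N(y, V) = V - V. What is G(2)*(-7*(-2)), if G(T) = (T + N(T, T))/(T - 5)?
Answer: -28/3 ≈ -9.3333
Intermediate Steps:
N(y, V) = 0
G(T) = T/(-5 + T) (G(T) = (T + 0)/(T - 5) = T/(-5 + T))
G(2)*(-7*(-2)) = (2/(-5 + 2))*(-7*(-2)) = (2/(-3))*14 = (2*(-⅓))*14 = -⅔*14 = -28/3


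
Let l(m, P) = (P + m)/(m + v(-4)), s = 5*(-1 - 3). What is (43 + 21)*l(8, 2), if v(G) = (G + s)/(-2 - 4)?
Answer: 160/3 ≈ 53.333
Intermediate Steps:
s = -20 (s = 5*(-4) = -20)
v(G) = 10/3 - G/6 (v(G) = (G - 20)/(-2 - 4) = (-20 + G)/(-6) = (-20 + G)*(-⅙) = 10/3 - G/6)
l(m, P) = (P + m)/(4 + m) (l(m, P) = (P + m)/(m + (10/3 - ⅙*(-4))) = (P + m)/(m + (10/3 + ⅔)) = (P + m)/(m + 4) = (P + m)/(4 + m))
(43 + 21)*l(8, 2) = (43 + 21)*((2 + 8)/(4 + 8)) = 64*(10/12) = 64*((1/12)*10) = 64*(⅚) = 160/3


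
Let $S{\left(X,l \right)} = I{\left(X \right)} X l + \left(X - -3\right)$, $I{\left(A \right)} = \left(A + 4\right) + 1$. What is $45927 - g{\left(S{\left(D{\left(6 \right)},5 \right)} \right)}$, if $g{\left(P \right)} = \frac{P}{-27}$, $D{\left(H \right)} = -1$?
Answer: $\frac{137779}{3} \approx 45926.0$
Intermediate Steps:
$I{\left(A \right)} = 5 + A$ ($I{\left(A \right)} = \left(4 + A\right) + 1 = 5 + A$)
$S{\left(X,l \right)} = 3 + X + X l \left(5 + X\right)$ ($S{\left(X,l \right)} = \left(5 + X\right) X l + \left(X - -3\right) = X \left(5 + X\right) l + \left(X + 3\right) = X l \left(5 + X\right) + \left(3 + X\right) = 3 + X + X l \left(5 + X\right)$)
$g{\left(P \right)} = - \frac{P}{27}$ ($g{\left(P \right)} = P \left(- \frac{1}{27}\right) = - \frac{P}{27}$)
$45927 - g{\left(S{\left(D{\left(6 \right)},5 \right)} \right)} = 45927 - - \frac{3 - 1 - 5 \left(5 - 1\right)}{27} = 45927 - - \frac{3 - 1 - 5 \cdot 4}{27} = 45927 - - \frac{3 - 1 - 20}{27} = 45927 - \left(- \frac{1}{27}\right) \left(-18\right) = 45927 - \frac{2}{3} = \frac{137779}{3}$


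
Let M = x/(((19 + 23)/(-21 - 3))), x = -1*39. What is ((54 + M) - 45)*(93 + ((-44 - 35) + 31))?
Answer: 9855/7 ≈ 1407.9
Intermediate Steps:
x = -39
M = 156/7 (M = -39*(-21 - 3)/(19 + 23) = -39/(42/(-24)) = -39/(42*(-1/24)) = -39/(-7/4) = -39*(-4/7) = 156/7 ≈ 22.286)
((54 + M) - 45)*(93 + ((-44 - 35) + 31)) = ((54 + 156/7) - 45)*(93 + ((-44 - 35) + 31)) = (534/7 - 45)*(93 + (-79 + 31)) = 219*(93 - 48)/7 = (219/7)*45 = 9855/7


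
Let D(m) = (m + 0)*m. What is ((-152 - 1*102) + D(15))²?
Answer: 841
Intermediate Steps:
D(m) = m² (D(m) = m*m = m²)
((-152 - 1*102) + D(15))² = ((-152 - 1*102) + 15²)² = ((-152 - 102) + 225)² = (-254 + 225)² = (-29)² = 841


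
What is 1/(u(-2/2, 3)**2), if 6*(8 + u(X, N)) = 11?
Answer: 36/1369 ≈ 0.026297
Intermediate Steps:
u(X, N) = -37/6 (u(X, N) = -8 + (1/6)*11 = -8 + 11/6 = -37/6)
1/(u(-2/2, 3)**2) = 1/((-37/6)**2) = 1/(1369/36) = 36/1369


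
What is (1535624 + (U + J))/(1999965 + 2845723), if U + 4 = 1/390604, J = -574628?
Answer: 375367319169/1892745115552 ≈ 0.19832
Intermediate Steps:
U = -1562415/390604 (U = -4 + 1/390604 = -1562415/390604 ≈ -4.0000)
(1535624 + (U + J))/(1999965 + 2845723) = (1535624 + (-1562415/390604 - 574628))/(1999965 + 2845723) = (1535624 - 224453557727/390604)/4845688 = (375367319169/390604)*(1/4845688) = 375367319169/1892745115552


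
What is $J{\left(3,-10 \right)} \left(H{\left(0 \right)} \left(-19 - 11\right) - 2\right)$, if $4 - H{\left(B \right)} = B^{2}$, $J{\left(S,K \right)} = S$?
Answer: $-366$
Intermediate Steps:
$H{\left(B \right)} = 4 - B^{2}$
$J{\left(3,-10 \right)} \left(H{\left(0 \right)} \left(-19 - 11\right) - 2\right) = 3 \left(\left(4 - 0^{2}\right) \left(-19 - 11\right) - 2\right) = 3 \left(\left(4 - 0\right) \left(-30\right) - 2\right) = 3 \left(\left(4 + 0\right) \left(-30\right) - 2\right) = 3 \left(4 \left(-30\right) - 2\right) = 3 \left(-120 - 2\right) = 3 \left(-122\right) = -366$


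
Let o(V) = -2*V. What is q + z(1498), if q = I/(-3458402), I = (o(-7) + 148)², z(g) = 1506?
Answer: 2604163584/1729201 ≈ 1506.0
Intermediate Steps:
I = 26244 (I = (-2*(-7) + 148)² = (14 + 148)² = 162² = 26244)
q = -13122/1729201 (q = 26244/(-3458402) = 26244*(-1/3458402) = -13122/1729201 ≈ -0.0075885)
q + z(1498) = -13122/1729201 + 1506 = 2604163584/1729201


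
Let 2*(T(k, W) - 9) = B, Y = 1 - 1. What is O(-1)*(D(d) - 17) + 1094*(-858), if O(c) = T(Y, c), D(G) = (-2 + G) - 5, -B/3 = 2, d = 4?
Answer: -938772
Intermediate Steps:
B = -6 (B = -3*2 = -6)
Y = 0
D(G) = -7 + G
T(k, W) = 6 (T(k, W) = 9 + (½)*(-6) = 9 - 3 = 6)
O(c) = 6
O(-1)*(D(d) - 17) + 1094*(-858) = 6*((-7 + 4) - 17) + 1094*(-858) = 6*(-3 - 17) - 938652 = 6*(-20) - 938652 = -120 - 938652 = -938772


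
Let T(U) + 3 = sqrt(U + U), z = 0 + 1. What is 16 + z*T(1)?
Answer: 13 + sqrt(2) ≈ 14.414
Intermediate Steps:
z = 1
T(U) = -3 + sqrt(2)*sqrt(U) (T(U) = -3 + sqrt(U + U) = -3 + sqrt(2*U) = -3 + sqrt(2)*sqrt(U))
16 + z*T(1) = 16 + 1*(-3 + sqrt(2)*sqrt(1)) = 16 + 1*(-3 + sqrt(2)*1) = 16 + 1*(-3 + sqrt(2)) = 16 + (-3 + sqrt(2)) = 13 + sqrt(2)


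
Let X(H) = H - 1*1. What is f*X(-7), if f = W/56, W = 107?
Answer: -107/7 ≈ -15.286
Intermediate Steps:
X(H) = -1 + H (X(H) = H - 1 = -1 + H)
f = 107/56 ≈ 1.9107
f*X(-7) = 107*(-1 - 7)/56 = (107/56)*(-8) = -107/7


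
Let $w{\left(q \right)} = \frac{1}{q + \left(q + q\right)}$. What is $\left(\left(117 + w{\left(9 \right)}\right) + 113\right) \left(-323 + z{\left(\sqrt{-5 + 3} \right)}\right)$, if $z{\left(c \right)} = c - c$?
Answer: $- \frac{2006153}{27} \approx -74302.0$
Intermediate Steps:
$z{\left(c \right)} = 0$
$w{\left(q \right)} = \frac{1}{3 q}$ ($w{\left(q \right)} = \frac{1}{q + 2 q} = \frac{1}{3 q}$)
$\left(\left(117 + w{\left(9 \right)}\right) + 113\right) \left(-323 + z{\left(\sqrt{-5 + 3} \right)}\right) = \left(\left(117 + \frac{1}{3 \cdot 9}\right) + 113\right) \left(-323 + 0\right) = \left(\left(117 + \frac{1}{3} \cdot \frac{1}{9}\right) + 113\right) \left(-323\right) = \left(\left(117 + \frac{1}{27}\right) + 113\right) \left(-323\right) = \left(\frac{3160}{27} + 113\right) \left(-323\right) = \frac{6211}{27} \left(-323\right) = - \frac{2006153}{27}$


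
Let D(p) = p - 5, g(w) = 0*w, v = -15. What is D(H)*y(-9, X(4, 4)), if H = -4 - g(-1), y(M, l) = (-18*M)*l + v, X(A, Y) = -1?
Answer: 1593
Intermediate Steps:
g(w) = 0
y(M, l) = -15 - 18*M*l (y(M, l) = (-18*M)*l - 15 = -18*M*l - 15 = -15 - 18*M*l)
H = -4 (H = -4 - 1*0 = -4 + 0 = -4)
D(p) = -5 + p
D(H)*y(-9, X(4, 4)) = (-5 - 4)*(-15 - 18*(-9)*(-1)) = -9*(-15 - 162) = -9*(-177) = 1593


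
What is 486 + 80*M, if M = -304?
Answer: -23834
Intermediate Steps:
486 + 80*M = 486 + 80*(-304) = 486 - 24320 = -23834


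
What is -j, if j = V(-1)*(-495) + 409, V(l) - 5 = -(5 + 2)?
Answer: -1399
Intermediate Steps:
V(l) = -2 (V(l) = 5 - (5 + 2) = 5 - 1*7 = 5 - 7 = -2)
j = 1399 (j = -2*(-495) + 409 = 990 + 409 = 1399)
-j = -1*1399 = -1399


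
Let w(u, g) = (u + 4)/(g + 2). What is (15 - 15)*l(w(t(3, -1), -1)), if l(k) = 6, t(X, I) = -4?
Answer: 0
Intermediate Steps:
w(u, g) = (4 + u)/(2 + g)
(15 - 15)*l(w(t(3, -1), -1)) = (15 - 15)*6 = 0*6 = 0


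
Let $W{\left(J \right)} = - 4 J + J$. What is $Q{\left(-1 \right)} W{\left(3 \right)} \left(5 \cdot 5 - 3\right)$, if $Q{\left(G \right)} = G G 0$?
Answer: $0$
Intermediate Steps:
$W{\left(J \right)} = - 3 J$
$Q{\left(G \right)} = 0$ ($Q{\left(G \right)} = G^{2} \cdot 0 = 0$)
$Q{\left(-1 \right)} W{\left(3 \right)} \left(5 \cdot 5 - 3\right) = 0 \left(\left(-3\right) 3\right) \left(5 \cdot 5 - 3\right) = 0 \left(-9\right) \left(25 - 3\right) = 0 \cdot 22 = 0$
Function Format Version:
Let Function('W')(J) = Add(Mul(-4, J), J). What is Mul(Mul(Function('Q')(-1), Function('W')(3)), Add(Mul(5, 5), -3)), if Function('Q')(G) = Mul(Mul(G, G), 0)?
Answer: 0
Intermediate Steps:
Function('W')(J) = Mul(-3, J)
Function('Q')(G) = 0 (Function('Q')(G) = Mul(Pow(G, 2), 0) = 0)
Mul(Mul(Function('Q')(-1), Function('W')(3)), Add(Mul(5, 5), -3)) = Mul(Mul(0, Mul(-3, 3)), Add(Mul(5, 5), -3)) = Mul(Mul(0, -9), Add(25, -3)) = Mul(0, 22) = 0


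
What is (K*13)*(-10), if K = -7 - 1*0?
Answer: 910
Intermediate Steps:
K = -7 (K = -7 + 0 = -7)
(K*13)*(-10) = -7*13*(-10) = -91*(-10) = 910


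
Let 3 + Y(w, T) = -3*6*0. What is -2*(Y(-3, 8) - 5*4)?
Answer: 46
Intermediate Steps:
Y(w, T) = -3 (Y(w, T) = -3 - 3*6*0 = -3 - 18*0 = -3 + 0 = -3)
-2*(Y(-3, 8) - 5*4) = -2*(-3 - 5*4) = -2*(-3 - 20) = -2*(-23) = 46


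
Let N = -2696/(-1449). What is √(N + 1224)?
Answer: 4*√17873737/483 ≈ 35.012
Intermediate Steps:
N = 2696/1449 (N = -2696*(-1/1449) = 2696/1449 ≈ 1.8606)
√(N + 1224) = √(2696/1449 + 1224) = √(1776272/1449) = 4*√17873737/483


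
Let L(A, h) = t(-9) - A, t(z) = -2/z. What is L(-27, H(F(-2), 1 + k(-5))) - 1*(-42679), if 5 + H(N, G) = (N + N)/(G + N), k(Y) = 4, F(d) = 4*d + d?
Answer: 384356/9 ≈ 42706.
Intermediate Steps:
F(d) = 5*d
H(N, G) = -5 + 2*N/(G + N) (H(N, G) = -5 + (N + N)/(G + N) = -5 + (2*N)/(G + N) = -5 + 2*N/(G + N))
L(A, h) = 2/9 - A (L(A, h) = -2/(-9) - A = -2*(-⅑) - A = 2/9 - A)
L(-27, H(F(-2), 1 + k(-5))) - 1*(-42679) = (2/9 - 1*(-27)) - 1*(-42679) = (2/9 + 27) + 42679 = 245/9 + 42679 = 384356/9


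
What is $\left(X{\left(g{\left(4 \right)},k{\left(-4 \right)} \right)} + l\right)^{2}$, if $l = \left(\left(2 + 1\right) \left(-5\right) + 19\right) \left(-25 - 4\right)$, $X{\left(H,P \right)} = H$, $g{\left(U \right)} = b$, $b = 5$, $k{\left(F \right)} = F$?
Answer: $12321$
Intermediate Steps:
$g{\left(U \right)} = 5$
$l = -116$ ($l = \left(3 \left(-5\right) + 19\right) \left(-29\right) = \left(-15 + 19\right) \left(-29\right) = 4 \left(-29\right) = -116$)
$\left(X{\left(g{\left(4 \right)},k{\left(-4 \right)} \right)} + l\right)^{2} = \left(5 - 116\right)^{2} = \left(-111\right)^{2} = 12321$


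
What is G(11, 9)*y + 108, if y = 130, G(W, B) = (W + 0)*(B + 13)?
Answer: 31568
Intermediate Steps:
G(W, B) = W*(13 + B)
G(11, 9)*y + 108 = (11*(13 + 9))*130 + 108 = (11*22)*130 + 108 = 242*130 + 108 = 31460 + 108 = 31568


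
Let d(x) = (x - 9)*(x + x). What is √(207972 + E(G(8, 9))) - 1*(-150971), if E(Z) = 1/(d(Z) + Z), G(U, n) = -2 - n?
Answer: 150971 + √38275375281/429 ≈ 1.5143e+5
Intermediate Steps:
d(x) = 2*x*(-9 + x) (d(x) = (-9 + x)*(2*x) = 2*x*(-9 + x))
E(Z) = 1/(Z + 2*Z*(-9 + Z)) (E(Z) = 1/(2*Z*(-9 + Z) + Z) = 1/(Z + 2*Z*(-9 + Z)))
√(207972 + E(G(8, 9))) - 1*(-150971) = √(207972 + 1/((-2 - 1*9)*(-17 + 2*(-2 - 1*9)))) - 1*(-150971) = √(207972 + 1/((-2 - 9)*(-17 + 2*(-2 - 9)))) + 150971 = √(207972 + 1/((-11)*(-17 + 2*(-11)))) + 150971 = √(207972 - 1/(11*(-17 - 22))) + 150971 = √(207972 - 1/11/(-39)) + 150971 = √(207972 - 1/11*(-1/39)) + 150971 = √(207972 + 1/429) + 150971 = √(89219989/429) + 150971 = √38275375281/429 + 150971 = 150971 + √38275375281/429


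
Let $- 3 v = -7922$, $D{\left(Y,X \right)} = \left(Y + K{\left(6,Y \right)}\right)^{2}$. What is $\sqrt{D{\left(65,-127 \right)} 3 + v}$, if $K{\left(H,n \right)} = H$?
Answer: $\frac{\sqrt{159873}}{3} \approx 133.28$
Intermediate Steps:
$D{\left(Y,X \right)} = \left(6 + Y\right)^{2}$ ($D{\left(Y,X \right)} = \left(Y + 6\right)^{2} = \left(6 + Y\right)^{2}$)
$v = \frac{7922}{3}$ ($v = \left(- \frac{1}{3}\right) \left(-7922\right) = \frac{7922}{3} \approx 2640.7$)
$\sqrt{D{\left(65,-127 \right)} 3 + v} = \sqrt{\left(6 + 65\right)^{2} \cdot 3 + \frac{7922}{3}} = \sqrt{71^{2} \cdot 3 + \frac{7922}{3}} = \sqrt{5041 \cdot 3 + \frac{7922}{3}} = \sqrt{15123 + \frac{7922}{3}} = \sqrt{\frac{53291}{3}} = \frac{\sqrt{159873}}{3}$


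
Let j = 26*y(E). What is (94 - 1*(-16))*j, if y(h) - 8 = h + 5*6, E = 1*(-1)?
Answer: 105820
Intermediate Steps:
E = -1
y(h) = 38 + h (y(h) = 8 + (h + 5*6) = 8 + (h + 30) = 8 + (30 + h) = 38 + h)
j = 962 (j = 26*(38 - 1) = 26*37 = 962)
(94 - 1*(-16))*j = (94 - 1*(-16))*962 = (94 + 16)*962 = 110*962 = 105820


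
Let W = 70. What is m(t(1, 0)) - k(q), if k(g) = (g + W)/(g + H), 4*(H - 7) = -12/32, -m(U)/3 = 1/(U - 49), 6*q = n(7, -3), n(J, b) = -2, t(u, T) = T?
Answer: -325819/30919 ≈ -10.538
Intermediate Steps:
q = -⅓ (q = (⅙)*(-2) = -⅓ ≈ -0.33333)
m(U) = -3/(-49 + U) (m(U) = -3/(U - 49) = -3/(-49 + U))
H = 221/32 (H = 7 + (-12/32)/4 = 7 + (-12*1/32)/4 = 7 + (¼)*(-3/8) = 7 - 3/32 = 221/32 ≈ 6.9063)
k(g) = (70 + g)/(221/32 + g) (k(g) = (g + 70)/(g + 221/32) = (70 + g)/(221/32 + g))
m(t(1, 0)) - k(q) = -3/(-49 + 0) - 32*(70 - ⅓)/(221 + 32*(-⅓)) = -3/(-49) - 32*209/((221 - 32/3)*3) = -3*(-1/49) - 32*209/(631/3*3) = 3/49 - 32*3*209/(631*3) = 3/49 - 1*6688/631 = 3/49 - 6688/631 = -325819/30919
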